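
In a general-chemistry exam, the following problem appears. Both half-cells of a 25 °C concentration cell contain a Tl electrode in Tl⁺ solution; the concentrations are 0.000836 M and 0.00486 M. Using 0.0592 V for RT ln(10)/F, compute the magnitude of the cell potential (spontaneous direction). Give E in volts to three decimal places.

For a concentration cell E°cell = 0. The 0.00486 M side is the cathode (reduction is favoured where [Tl⁺] is higher).
With n = 1, E = −(0.0592/1) log([Tl⁺]ₐₙ/[Tl⁺]꜀ₐₜ) = −(0.0592/1) log(0.000836/0.00486) = −(0.0592/1)(-0.764) = +0.045 V.

+0.045 V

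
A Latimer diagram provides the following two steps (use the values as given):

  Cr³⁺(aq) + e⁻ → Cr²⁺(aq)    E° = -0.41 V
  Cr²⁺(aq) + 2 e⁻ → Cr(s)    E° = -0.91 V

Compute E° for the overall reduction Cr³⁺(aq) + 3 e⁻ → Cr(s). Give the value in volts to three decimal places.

Adding the free-energy changes (−nFE°) of the two steps gives −n₃FE°₃ = −n₁FE°₁ − n₂FE°₂.
E°₃ = (1×-0.41 + 2×-0.91) / 3 = (-2.230) / 3 = -0.743 V.

-0.743 V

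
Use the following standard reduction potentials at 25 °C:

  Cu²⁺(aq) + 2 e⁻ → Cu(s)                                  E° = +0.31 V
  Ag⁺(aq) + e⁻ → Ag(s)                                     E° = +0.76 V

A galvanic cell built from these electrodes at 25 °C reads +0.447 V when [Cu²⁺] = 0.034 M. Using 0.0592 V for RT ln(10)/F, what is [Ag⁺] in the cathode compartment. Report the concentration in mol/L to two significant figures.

0.16 M

Ag⁺/Ag is the cathode, Cu²⁺/Cu the anode: E°cell = +0.45 V, n = 2.
Overall reaction: 2 Ag⁺(aq) + Cu(s) → 2 Ag(s) + Cu²⁺(aq); Q = [Cu²⁺]^1/[Ag⁺]^2.
From E = E° − (0.0592/n) log Q: log Q = (E° − E)·n/0.0592 = (+0.45 − (+0.447))·2/0.0592 = 0.1014.
So 2·log[Ag⁺] = 1·log(0.034) − log Q = -1.4685 − (0.1014) = -1.5699; log[Ag⁺] = -1.5699 / 2 = -0.7850; [Ag⁺] = 10^(-0.7850) ≈ 0.16 M.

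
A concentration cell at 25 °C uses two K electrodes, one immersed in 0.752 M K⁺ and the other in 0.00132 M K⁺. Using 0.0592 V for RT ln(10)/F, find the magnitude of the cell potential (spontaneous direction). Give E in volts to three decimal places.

+0.163 V

For a concentration cell E°cell = 0. The 0.752 M side is the cathode (reduction is favoured where [K⁺] is higher).
With n = 1, E = −(0.0592/1) log([K⁺]ₐₙ/[K⁺]꜀ₐₜ) = −(0.0592/1) log(0.00132/0.752) = −(0.0592/1)(-2.756) = +0.163 V.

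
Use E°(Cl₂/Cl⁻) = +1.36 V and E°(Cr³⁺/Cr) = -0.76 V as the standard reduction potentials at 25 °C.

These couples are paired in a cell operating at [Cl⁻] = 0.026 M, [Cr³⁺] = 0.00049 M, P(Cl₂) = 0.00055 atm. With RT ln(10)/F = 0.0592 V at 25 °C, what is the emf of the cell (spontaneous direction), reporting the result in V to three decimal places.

Cl₂/Cl⁻ is the cathode (higher E°), Cr³⁺/Cr the anode: E°cell = +1.36 − (-0.76) = +2.12 V, n = 6.
Overall: 3 Cl₂(g) + 2 Cr(s) → 6 Cl⁻(aq) + 2 Cr³⁺(aq)
Q = [Cl⁻]^6·[Cr³⁺]^2 / (P(Cl₂)^3); log Q = -6.351.
E = E° − (0.0592/n) log Q = +2.12 − (0.0592/6)(-6.351) = +2.183 V.

+2.183 V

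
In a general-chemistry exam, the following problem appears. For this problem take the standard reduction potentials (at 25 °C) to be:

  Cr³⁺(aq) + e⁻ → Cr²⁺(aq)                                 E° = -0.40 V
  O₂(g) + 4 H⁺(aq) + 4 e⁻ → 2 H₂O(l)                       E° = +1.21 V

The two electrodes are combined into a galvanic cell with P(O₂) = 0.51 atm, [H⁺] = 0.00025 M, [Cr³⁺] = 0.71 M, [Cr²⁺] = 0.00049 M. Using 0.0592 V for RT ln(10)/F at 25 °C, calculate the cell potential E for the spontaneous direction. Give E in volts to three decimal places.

+1.205 V

O₂/H₂O is the cathode (higher E°), Cr³⁺/Cr²⁺ the anode: E°cell = +1.21 − (-0.40) = +1.61 V, n = 4.
Overall: O₂(g) + 4 H⁺(aq) + 4 Cr²⁺(aq) → 2 H₂O(l) + 4 Cr³⁺(aq)
Q = [Cr³⁺]^4 / (P(O₂)·[H⁺]^4·[Cr²⁺]^4); log Q = 27.345.
E = E° − (0.0592/n) log Q = +1.61 − (0.0592/4)(27.345) = +1.205 V.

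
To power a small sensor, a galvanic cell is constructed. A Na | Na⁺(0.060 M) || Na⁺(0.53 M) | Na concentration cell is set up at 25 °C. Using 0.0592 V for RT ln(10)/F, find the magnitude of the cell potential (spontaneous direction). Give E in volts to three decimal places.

+0.056 V

For a concentration cell E°cell = 0. The 0.53 M side is the cathode (reduction is favoured where [Na⁺] is higher).
With n = 1, E = −(0.0592/1) log([Na⁺]ₐₙ/[Na⁺]꜀ₐₜ) = −(0.0592/1) log(0.06/0.53) = −(0.0592/1)(-0.946) = +0.056 V.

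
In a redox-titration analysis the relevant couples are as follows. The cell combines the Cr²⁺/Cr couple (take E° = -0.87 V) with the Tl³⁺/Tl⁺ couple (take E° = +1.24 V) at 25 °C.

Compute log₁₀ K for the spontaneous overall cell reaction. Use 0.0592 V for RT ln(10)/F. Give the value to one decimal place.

71.3

Cathode: Tl³⁺/Tl⁺; anode: Cr²⁺/Cr. E°cell = +2.11 V, n = 2.
log K = nE°cell / 0.0592 = (2)(+2.11) / 0.0592 = 71.3.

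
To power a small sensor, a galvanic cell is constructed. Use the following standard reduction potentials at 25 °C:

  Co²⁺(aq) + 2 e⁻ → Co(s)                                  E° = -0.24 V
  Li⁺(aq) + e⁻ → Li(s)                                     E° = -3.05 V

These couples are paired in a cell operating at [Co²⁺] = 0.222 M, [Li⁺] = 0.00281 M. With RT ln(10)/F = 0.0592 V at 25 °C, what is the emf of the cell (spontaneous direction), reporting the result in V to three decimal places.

+2.942 V

Co²⁺/Co is the cathode (higher E°), Li⁺/Li the anode: E°cell = -0.24 − (-3.05) = +2.81 V, n = 2.
Overall: Co²⁺(aq) + 2 Li(s) → Co(s) + 2 Li⁺(aq)
Q = [Li⁺]^2 / ([Co²⁺]); log Q = -4.449.
E = E° − (0.0592/n) log Q = +2.81 − (0.0592/2)(-4.449) = +2.942 V.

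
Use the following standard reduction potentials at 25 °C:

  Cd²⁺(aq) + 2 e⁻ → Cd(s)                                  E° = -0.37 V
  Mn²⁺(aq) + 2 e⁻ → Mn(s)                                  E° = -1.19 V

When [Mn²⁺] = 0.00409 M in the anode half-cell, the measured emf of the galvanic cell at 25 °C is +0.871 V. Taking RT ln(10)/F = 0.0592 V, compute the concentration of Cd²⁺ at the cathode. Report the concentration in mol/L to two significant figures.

Cd²⁺/Cd is the cathode, Mn²⁺/Mn the anode: E°cell = +0.82 V, n = 2.
Overall reaction: Cd²⁺(aq) + Mn(s) → Cd(s) + Mn²⁺(aq); Q = [Mn²⁺]^1/[Cd²⁺]^1.
From E = E° − (0.0592/n) log Q: log Q = (E° − E)·n/0.0592 = (+0.82 − (+0.871))·2/0.0592 = -1.7230.
So 1·log[Cd²⁺] = 1·log(0.00409) − log Q = -2.3883 − (-1.7230) = -0.6653; [Cd²⁺] = 10^(-0.6653) ≈ 0.22 M.

0.22 M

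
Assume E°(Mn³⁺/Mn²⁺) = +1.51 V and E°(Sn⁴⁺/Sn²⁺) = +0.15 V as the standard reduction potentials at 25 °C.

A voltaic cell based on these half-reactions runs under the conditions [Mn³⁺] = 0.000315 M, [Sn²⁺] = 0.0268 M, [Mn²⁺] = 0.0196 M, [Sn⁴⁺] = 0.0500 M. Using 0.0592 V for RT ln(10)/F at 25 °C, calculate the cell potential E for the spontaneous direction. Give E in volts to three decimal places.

Mn³⁺/Mn²⁺ is the cathode (higher E°), Sn⁴⁺/Sn²⁺ the anode: E°cell = +1.51 − (+0.15) = +1.36 V, n = 2.
Overall: 2 Mn³⁺(aq) + Sn²⁺(aq) → 2 Mn²⁺(aq) + Sn⁴⁺(aq)
Q = [Mn²⁺]^2·[Sn⁴⁺] / ([Mn³⁺]^2·[Sn²⁺]); log Q = 3.859.
E = E° − (0.0592/n) log Q = +1.36 − (0.0592/2)(3.859) = +1.246 V.

+1.246 V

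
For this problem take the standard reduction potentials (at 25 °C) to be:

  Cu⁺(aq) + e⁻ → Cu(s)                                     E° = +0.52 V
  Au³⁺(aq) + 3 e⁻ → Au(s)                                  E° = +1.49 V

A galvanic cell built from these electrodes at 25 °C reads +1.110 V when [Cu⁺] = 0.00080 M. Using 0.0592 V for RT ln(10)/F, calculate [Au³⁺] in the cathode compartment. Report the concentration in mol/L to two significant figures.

Au³⁺/Au is the cathode, Cu⁺/Cu the anode: E°cell = +0.97 V, n = 3.
Overall reaction: Au³⁺(aq) + 3 Cu(s) → Au(s) + 3 Cu⁺(aq); Q = [Cu⁺]^3/[Au³⁺]^1.
From E = E° − (0.0592/n) log Q: log Q = (E° − E)·n/0.0592 = (+0.97 − (+1.110))·3/0.0592 = -7.0946.
So 1·log[Au³⁺] = 3·log(0.0008) − log Q = -9.2907 − (-7.0946) = -2.1961; [Au³⁺] = 10^(-2.1961) ≈ 0.0064 M.

0.0064 M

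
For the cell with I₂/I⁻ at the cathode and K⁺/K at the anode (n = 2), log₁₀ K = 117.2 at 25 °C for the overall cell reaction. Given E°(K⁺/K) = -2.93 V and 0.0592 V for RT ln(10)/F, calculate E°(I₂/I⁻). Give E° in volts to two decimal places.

+0.54 V

E°cell = (0.0592/n)·log K = (0.0592/2)(117.2) = +3.469 V.
Since I₂/I⁻ is the cathode and K⁺/K the anode, E°cell = E°(I₂/I⁻) − E°(K⁺/K).
So E°(I₂/I⁻) = E°cell + E°(K⁺/K) = +3.469 + (-2.93) = +0.54 V.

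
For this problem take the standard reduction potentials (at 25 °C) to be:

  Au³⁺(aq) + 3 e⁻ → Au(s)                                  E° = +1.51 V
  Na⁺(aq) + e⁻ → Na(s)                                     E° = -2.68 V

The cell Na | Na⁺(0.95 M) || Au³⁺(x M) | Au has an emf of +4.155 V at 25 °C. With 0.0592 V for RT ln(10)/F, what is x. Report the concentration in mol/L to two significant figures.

Au³⁺/Au is the cathode, Na⁺/Na the anode: E°cell = +4.19 V, n = 3.
Overall reaction: Au³⁺(aq) + 3 Na(s) → Au(s) + 3 Na⁺(aq); Q = [Na⁺]^3/[Au³⁺]^1.
From E = E° − (0.0592/n) log Q: log Q = (E° − E)·n/0.0592 = (+4.19 − (+4.155))·3/0.0592 = 1.7736.
So 1·log[Au³⁺] = 3·log(0.95) − log Q = -0.0668 − (1.7736) = -1.8404; [Au³⁺] = 10^(-1.8404) ≈ 0.014 M.

0.014 M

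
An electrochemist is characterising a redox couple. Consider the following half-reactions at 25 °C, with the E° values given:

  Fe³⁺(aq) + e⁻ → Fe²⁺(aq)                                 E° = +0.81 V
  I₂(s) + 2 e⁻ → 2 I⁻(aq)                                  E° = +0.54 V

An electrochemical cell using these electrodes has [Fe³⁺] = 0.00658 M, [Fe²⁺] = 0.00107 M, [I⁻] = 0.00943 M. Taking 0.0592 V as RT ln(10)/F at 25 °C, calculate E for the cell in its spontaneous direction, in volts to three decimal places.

Fe³⁺/Fe²⁺ is the cathode (higher E°), I₂/I⁻ the anode: E°cell = +0.81 − (+0.54) = +0.27 V, n = 2.
Overall: 2 Fe³⁺(aq) + 2 I⁻(aq) → 2 Fe²⁺(aq) + I₂(s)
Q = [Fe²⁺]^2 / ([Fe³⁺]^2·[I⁻]^2); log Q = 2.473.
E = E° − (0.0592/n) log Q = +0.27 − (0.0592/2)(2.473) = +0.197 V.

+0.197 V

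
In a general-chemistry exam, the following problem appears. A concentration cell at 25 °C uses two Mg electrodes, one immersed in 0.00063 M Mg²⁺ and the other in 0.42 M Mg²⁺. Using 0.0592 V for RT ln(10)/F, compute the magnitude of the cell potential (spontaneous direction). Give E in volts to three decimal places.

+0.084 V

For a concentration cell E°cell = 0. The 0.42 M side is the cathode (reduction is favoured where [Mg²⁺] is higher).
With n = 2, E = −(0.0592/2) log([Mg²⁺]ₐₙ/[Mg²⁺]꜀ₐₜ) = −(0.0592/2) log(0.00063/0.42) = −(0.0592/2)(-2.824) = +0.084 V.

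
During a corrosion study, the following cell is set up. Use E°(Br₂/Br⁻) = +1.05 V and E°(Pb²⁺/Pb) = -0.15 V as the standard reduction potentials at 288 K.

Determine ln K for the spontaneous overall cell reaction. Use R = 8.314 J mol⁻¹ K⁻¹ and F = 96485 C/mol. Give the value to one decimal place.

Cathode: Br₂/Br⁻; anode: Pb²⁺/Pb. E°cell = (+1.05) − (-0.15) = +1.20 V, with n = 2.
ΔG° = −nFE° = −RT ln K, so ln K = nFE°/(RT) = (2)(96485)(+1.20) / ((8.314)(288)) = 96.709.

96.7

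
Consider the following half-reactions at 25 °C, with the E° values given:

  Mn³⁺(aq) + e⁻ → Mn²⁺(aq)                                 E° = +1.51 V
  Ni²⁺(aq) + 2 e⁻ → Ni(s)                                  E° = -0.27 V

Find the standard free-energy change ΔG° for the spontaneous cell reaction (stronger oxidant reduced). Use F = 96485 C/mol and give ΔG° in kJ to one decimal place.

Mn³⁺/Mn²⁺ (E° = +1.51 V) is the cathode; Ni²⁺/Ni (E° = -0.27 V) is the anode, so E°cell = +1.78 V.
Balancing electrons gives n = 2 (lcm of 1 and 2).
ΔG° = −nFE° = −(2)(96485)(+1.78) = -343,487 J = -343.5 kJ.

-343.5 kJ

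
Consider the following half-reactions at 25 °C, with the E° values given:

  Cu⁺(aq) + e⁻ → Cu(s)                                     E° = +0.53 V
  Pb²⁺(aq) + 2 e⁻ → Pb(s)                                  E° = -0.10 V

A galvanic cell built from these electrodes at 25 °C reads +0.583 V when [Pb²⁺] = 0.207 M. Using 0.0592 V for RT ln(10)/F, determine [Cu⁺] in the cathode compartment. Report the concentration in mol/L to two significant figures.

0.073 M

Cu⁺/Cu is the cathode, Pb²⁺/Pb the anode: E°cell = +0.63 V, n = 2.
Overall reaction: 2 Cu⁺(aq) + Pb(s) → 2 Cu(s) + Pb²⁺(aq); Q = [Pb²⁺]^1/[Cu⁺]^2.
From E = E° − (0.0592/n) log Q: log Q = (E° − E)·n/0.0592 = (+0.63 − (+0.583))·2/0.0592 = 1.5878.
So 2·log[Cu⁺] = 1·log(0.207) − log Q = -0.6840 − (1.5878) = -2.2718; log[Cu⁺] = -2.2718 / 2 = -1.1359; [Cu⁺] = 10^(-1.1359) ≈ 0.073 M.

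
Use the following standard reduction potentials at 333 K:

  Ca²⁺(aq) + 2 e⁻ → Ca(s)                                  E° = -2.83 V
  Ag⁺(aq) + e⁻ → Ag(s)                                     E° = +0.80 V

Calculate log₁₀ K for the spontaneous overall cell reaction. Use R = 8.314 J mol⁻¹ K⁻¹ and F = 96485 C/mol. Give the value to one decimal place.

Cathode: Ag⁺/Ag; anode: Ca²⁺/Ca. E°cell = (+0.80) − (-2.83) = +3.63 V, with n = 2.
ΔG° = −nFE° = −RT ln K, so ln K = nFE°/(RT) = (2)(96485)(+3.63) / ((8.314)(333)) = 253.013.
log₁₀ K = 253.013 / ln 10 = 109.9.

109.9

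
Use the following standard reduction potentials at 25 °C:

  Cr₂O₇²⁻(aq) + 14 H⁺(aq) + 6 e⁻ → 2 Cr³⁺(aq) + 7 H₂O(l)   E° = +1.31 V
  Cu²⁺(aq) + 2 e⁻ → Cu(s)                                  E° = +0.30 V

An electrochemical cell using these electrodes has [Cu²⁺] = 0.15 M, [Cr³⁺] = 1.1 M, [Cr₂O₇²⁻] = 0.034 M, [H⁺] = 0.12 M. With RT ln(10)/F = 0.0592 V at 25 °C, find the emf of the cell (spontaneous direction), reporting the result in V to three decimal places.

+0.892 V

Cr₂O₇²⁻/Cr³⁺ is the cathode (higher E°), Cu²⁺/Cu the anode: E°cell = +1.31 − (+0.30) = +1.01 V, n = 6.
Overall: Cr₂O₇²⁻(aq) + 14 H⁺(aq) + 3 Cu(s) → 2 Cr³⁺(aq) + 7 H₂O(l) + 3 Cu²⁺(aq)
Q = [Cr³⁺]^2·[Cu²⁺]^3 / ([Cr₂O₇²⁻]·[H⁺]^14); log Q = 11.971.
E = E° − (0.0592/n) log Q = +1.01 − (0.0592/6)(11.971) = +0.892 V.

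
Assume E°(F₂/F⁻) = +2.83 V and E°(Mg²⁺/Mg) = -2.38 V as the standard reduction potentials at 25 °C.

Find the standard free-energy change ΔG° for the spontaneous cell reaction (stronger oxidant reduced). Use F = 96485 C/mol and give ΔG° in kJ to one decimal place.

-1005.4 kJ

F₂/F⁻ (E° = +2.83 V) is the cathode; Mg²⁺/Mg (E° = -2.38 V) is the anode, so E°cell = +5.21 V.
Balancing electrons gives n = 2 (lcm of 2 and 2).
ΔG° = −nFE° = −(2)(96485)(+5.21) = -1,005,374 J = -1005.4 kJ.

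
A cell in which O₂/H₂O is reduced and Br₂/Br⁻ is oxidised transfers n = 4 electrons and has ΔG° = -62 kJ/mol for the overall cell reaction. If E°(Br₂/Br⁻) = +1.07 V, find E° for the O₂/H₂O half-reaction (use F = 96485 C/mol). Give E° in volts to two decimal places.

E°cell = −ΔG°/(nF) = −(-62×10³)/((4)(96485)) = +0.161 V.
Since O₂/H₂O is the cathode and Br₂/Br⁻ the anode, E°cell = E°(O₂/H₂O) − E°(Br₂/Br⁻).
So E°(O₂/H₂O) = E°cell + E°(Br₂/Br⁻) = +0.161 + (+1.07) = +1.23 V.

+1.23 V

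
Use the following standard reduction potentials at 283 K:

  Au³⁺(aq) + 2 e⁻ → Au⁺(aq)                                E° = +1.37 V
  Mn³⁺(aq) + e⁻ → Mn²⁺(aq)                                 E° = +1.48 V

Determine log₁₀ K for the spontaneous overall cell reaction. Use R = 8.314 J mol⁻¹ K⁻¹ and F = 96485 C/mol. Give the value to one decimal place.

Cathode: Mn³⁺/Mn²⁺; anode: Au³⁺/Au⁺. E°cell = (+1.48) − (+1.37) = +0.11 V, with n = 2.
ΔG° = −nFE° = −RT ln K, so ln K = nFE°/(RT) = (2)(96485)(+0.11) / ((8.314)(283)) = 9.022.
log₁₀ K = 9.022 / ln 10 = 3.9.

3.9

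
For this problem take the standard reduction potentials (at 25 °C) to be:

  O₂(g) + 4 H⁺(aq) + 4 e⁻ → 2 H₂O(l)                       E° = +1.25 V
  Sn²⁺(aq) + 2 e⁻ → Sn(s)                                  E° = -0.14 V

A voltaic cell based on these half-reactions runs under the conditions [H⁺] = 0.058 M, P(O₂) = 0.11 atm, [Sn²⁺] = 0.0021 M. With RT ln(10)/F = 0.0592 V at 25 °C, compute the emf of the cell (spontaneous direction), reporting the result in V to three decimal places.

O₂/H₂O is the cathode (higher E°), Sn²⁺/Sn the anode: E°cell = +1.25 − (-0.14) = +1.39 V, n = 4.
Overall: O₂(g) + 4 H⁺(aq) + 2 Sn(s) → 2 H₂O(l) + 2 Sn²⁺(aq)
Q = [Sn²⁺]^2 / (P(O₂)·[H⁺]^4); log Q = 0.549.
E = E° − (0.0592/n) log Q = +1.39 − (0.0592/4)(0.549) = +1.382 V.

+1.382 V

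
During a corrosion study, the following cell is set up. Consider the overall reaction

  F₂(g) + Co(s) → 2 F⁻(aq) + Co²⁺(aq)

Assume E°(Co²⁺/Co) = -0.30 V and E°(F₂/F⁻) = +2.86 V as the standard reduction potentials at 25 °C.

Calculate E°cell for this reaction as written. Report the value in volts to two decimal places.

+3.16 V

The F₂/F⁻ couple has the higher reduction potential, so it is the cathode; Co²⁺/Co is oxidised at the anode.
E°cell = E°(cathode) − E°(anode) = (+2.86) − (-0.30) = +3.16 V.
Since E°cell > 0, the reaction is spontaneous under standard conditions.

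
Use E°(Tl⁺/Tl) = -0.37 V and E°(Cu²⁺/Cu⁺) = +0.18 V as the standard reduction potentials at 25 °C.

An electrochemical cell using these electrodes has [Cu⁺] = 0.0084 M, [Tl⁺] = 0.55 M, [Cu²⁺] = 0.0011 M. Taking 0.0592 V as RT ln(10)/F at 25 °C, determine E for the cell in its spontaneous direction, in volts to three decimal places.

+0.513 V

Cu²⁺/Cu⁺ is the cathode (higher E°), Tl⁺/Tl the anode: E°cell = +0.18 − (-0.37) = +0.55 V, n = 1.
Overall: Cu²⁺(aq) + Tl(s) → Cu⁺(aq) + Tl⁺(aq)
Q = [Cu⁺]·[Tl⁺] / ([Cu²⁺]); log Q = 0.623.
E = E° − (0.0592/n) log Q = +0.55 − (0.0592/1)(0.623) = +0.513 V.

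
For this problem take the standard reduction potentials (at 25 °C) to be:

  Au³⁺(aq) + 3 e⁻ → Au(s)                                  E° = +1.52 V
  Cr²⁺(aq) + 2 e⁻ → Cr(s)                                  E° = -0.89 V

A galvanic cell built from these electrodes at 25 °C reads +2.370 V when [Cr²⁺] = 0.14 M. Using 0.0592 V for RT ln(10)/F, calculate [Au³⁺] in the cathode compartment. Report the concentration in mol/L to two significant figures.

0.00049 M

Au³⁺/Au is the cathode, Cr²⁺/Cr the anode: E°cell = +2.41 V, n = 6.
Overall reaction: 2 Au³⁺(aq) + 3 Cr(s) → 2 Au(s) + 3 Cr²⁺(aq); Q = [Cr²⁺]^3/[Au³⁺]^2.
From E = E° − (0.0592/n) log Q: log Q = (E° − E)·n/0.0592 = (+2.41 − (+2.370))·6/0.0592 = 4.0541.
So 2·log[Au³⁺] = 3·log(0.14) − log Q = -2.5616 − (4.0541) = -6.6157; log[Au³⁺] = -6.6157 / 2 = -3.3079; [Au³⁺] = 10^(-3.3079) ≈ 0.00049 M.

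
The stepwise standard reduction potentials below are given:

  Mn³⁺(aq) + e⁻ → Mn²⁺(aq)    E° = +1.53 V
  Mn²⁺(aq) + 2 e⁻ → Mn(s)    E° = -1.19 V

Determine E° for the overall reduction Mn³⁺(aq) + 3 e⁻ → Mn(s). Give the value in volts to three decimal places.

-0.283 V

Adding the free-energy changes (−nFE°) of the two steps gives −n₃FE°₃ = −n₁FE°₁ − n₂FE°₂.
E°₃ = (1×+1.53 + 2×-1.19) / 3 = (-0.850) / 3 = -0.283 V.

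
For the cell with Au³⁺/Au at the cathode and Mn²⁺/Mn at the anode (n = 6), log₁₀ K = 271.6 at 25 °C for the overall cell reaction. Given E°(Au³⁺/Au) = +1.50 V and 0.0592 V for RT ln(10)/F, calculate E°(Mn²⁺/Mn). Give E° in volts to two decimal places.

E°cell = (0.0592/n)·log K = (0.0592/6)(271.6) = +2.680 V.
Since Au³⁺/Au is the cathode and Mn²⁺/Mn the anode, E°cell = E°(Au³⁺/Au) − E°(Mn²⁺/Mn).
So E°(Mn²⁺/Mn) = E°(Au³⁺/Au) − E°cell = (+1.50) − (+2.680) = -1.18 V.

-1.18 V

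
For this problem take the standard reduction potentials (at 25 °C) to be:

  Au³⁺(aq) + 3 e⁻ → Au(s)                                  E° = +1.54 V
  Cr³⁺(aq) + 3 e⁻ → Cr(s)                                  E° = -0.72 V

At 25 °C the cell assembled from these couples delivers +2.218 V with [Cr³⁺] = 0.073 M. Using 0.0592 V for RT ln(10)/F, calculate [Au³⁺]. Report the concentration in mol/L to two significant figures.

Au³⁺/Au is the cathode, Cr³⁺/Cr the anode: E°cell = +2.26 V, n = 3.
Overall reaction: Au³⁺(aq) + Cr(s) → Au(s) + Cr³⁺(aq); Q = [Cr³⁺]^1/[Au³⁺]^1.
From E = E° − (0.0592/n) log Q: log Q = (E° − E)·n/0.0592 = (+2.26 − (+2.218))·3/0.0592 = 2.1284.
So 1·log[Au³⁺] = 1·log(0.073) − log Q = -1.1367 − (2.1284) = -3.2651; [Au³⁺] = 10^(-3.2651) ≈ 0.00054 M.

0.00054 M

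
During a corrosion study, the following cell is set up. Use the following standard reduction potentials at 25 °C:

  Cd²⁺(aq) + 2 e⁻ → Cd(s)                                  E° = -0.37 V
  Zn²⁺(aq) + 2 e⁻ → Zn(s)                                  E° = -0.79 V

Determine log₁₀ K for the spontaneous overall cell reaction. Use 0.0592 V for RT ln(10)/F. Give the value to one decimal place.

14.2

Cathode: Cd²⁺/Cd; anode: Zn²⁺/Zn. E°cell = +0.42 V, n = 2.
log K = nE°cell / 0.0592 = (2)(+0.42) / 0.0592 = 14.2.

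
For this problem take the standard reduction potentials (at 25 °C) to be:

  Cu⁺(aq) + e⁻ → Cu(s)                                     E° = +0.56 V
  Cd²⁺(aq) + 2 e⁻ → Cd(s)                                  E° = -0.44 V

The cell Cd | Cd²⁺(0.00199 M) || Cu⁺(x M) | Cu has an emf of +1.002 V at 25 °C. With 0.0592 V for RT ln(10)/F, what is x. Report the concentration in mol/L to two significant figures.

0.048 M

Cu⁺/Cu is the cathode, Cd²⁺/Cd the anode: E°cell = +1.00 V, n = 2.
Overall reaction: 2 Cu⁺(aq) + Cd(s) → 2 Cu(s) + Cd²⁺(aq); Q = [Cd²⁺]^1/[Cu⁺]^2.
From E = E° − (0.0592/n) log Q: log Q = (E° − E)·n/0.0592 = (+1.00 − (+1.002))·2/0.0592 = -0.0676.
So 2·log[Cu⁺] = 1·log(0.00199) − log Q = -2.7011 − (-0.0676) = -2.6335; log[Cu⁺] = -2.6335 / 2 = -1.3168; [Cu⁺] = 10^(-1.3168) ≈ 0.048 M.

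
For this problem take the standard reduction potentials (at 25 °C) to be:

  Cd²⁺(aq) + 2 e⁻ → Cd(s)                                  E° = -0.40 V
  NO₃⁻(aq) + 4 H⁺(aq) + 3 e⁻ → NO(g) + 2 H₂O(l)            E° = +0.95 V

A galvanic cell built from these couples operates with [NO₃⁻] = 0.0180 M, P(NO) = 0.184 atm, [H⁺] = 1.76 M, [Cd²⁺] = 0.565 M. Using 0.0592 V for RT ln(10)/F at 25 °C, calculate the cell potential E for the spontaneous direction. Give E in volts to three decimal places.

NO₃⁻/NO is the cathode (higher E°), Cd²⁺/Cd the anode: E°cell = +0.95 − (-0.40) = +1.35 V, n = 6.
Overall: 2 NO₃⁻(aq) + 8 H⁺(aq) + 3 Cd(s) → 2 NO(g) + 4 H₂O(l) + 3 Cd²⁺(aq)
Q = P(NO)^2·[Cd²⁺]^3 / ([NO₃⁻]^2·[H⁺]^8); log Q = -0.689.
E = E° − (0.0592/n) log Q = +1.35 − (0.0592/6)(-0.689) = +1.357 V.

+1.357 V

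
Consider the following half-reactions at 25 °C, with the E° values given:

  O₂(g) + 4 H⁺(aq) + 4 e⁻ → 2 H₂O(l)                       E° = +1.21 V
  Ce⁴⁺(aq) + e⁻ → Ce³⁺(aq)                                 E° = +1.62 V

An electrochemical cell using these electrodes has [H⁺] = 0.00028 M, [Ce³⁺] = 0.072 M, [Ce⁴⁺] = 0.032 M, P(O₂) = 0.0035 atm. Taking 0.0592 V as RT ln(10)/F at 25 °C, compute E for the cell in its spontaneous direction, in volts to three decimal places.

Ce⁴⁺/Ce³⁺ is the cathode (higher E°), O₂/H₂O the anode: E°cell = +1.62 − (+1.21) = +0.41 V, n = 4.
Overall: 4 Ce⁴⁺(aq) + 2 H₂O(l) → 4 Ce³⁺(aq) + O₂(g) + 4 H⁺(aq)
Q = [Ce³⁺]^4·P(O₂)·[H⁺]^4 / ([Ce⁴⁺]^4); log Q = -15.259.
E = E° − (0.0592/n) log Q = +0.41 − (0.0592/4)(-15.259) = +0.636 V.

+0.636 V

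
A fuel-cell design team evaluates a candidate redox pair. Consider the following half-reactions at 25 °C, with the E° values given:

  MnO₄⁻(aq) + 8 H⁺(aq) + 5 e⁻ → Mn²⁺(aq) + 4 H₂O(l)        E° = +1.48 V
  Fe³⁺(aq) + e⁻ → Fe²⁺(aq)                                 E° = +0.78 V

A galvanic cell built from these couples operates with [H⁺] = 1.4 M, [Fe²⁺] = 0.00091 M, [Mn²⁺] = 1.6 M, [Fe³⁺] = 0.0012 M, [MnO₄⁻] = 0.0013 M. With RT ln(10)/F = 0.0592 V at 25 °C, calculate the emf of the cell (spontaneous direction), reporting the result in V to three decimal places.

+0.670 V

MnO₄⁻/Mn²⁺ is the cathode (higher E°), Fe³⁺/Fe²⁺ the anode: E°cell = +1.48 − (+0.78) = +0.70 V, n = 5.
Overall: MnO₄⁻(aq) + 8 H⁺(aq) + 5 Fe²⁺(aq) → Mn²⁺(aq) + 4 H₂O(l) + 5 Fe³⁺(aq)
Q = [Mn²⁺]·[Fe³⁺]^5 / ([MnO₄⁻]·[H⁺]^8·[Fe²⁺]^5); log Q = 2.522.
E = E° − (0.0592/n) log Q = +0.70 − (0.0592/5)(2.522) = +0.670 V.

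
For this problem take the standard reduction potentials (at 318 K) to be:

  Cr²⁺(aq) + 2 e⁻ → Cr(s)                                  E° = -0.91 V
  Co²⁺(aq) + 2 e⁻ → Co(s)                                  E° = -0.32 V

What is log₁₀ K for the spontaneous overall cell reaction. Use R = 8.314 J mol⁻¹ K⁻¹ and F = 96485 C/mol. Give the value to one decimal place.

Cathode: Co²⁺/Co; anode: Cr²⁺/Cr. E°cell = (-0.32) − (-0.91) = +0.59 V, with n = 2.
ΔG° = −nFE° = −RT ln K, so ln K = nFE°/(RT) = (2)(96485)(+0.59) / ((8.314)(318)) = 43.063.
log₁₀ K = 43.063 / ln 10 = 18.7.

18.7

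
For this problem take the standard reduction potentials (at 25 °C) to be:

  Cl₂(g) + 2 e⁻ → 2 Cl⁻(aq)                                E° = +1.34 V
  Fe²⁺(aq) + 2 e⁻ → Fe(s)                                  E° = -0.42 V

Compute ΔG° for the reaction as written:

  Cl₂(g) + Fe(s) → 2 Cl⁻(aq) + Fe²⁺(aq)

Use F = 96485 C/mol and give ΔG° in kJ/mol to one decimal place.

-339.6 kJ/mol

As written, Cl₂/Cl⁻ is reduced (cathode) and Fe²⁺/Fe is oxidised (anode), so E°cell = (+1.34) − (-0.42) = +1.76 V.
Balancing electrons gives n = 2.
ΔG° = −nFE° = −(2)(96485)(+1.76) = -339,627 J = -339.6 kJ/mol.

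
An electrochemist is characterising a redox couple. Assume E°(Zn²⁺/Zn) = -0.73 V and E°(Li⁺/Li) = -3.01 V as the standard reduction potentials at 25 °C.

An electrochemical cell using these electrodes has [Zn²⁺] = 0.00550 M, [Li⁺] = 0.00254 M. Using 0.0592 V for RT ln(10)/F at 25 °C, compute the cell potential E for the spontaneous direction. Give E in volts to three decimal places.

+2.367 V

Zn²⁺/Zn is the cathode (higher E°), Li⁺/Li the anode: E°cell = -0.73 − (-3.01) = +2.28 V, n = 2.
Overall: Zn²⁺(aq) + 2 Li(s) → Zn(s) + 2 Li⁺(aq)
Q = [Li⁺]^2 / ([Zn²⁺]); log Q = -2.931.
E = E° − (0.0592/n) log Q = +2.28 − (0.0592/2)(-2.931) = +2.367 V.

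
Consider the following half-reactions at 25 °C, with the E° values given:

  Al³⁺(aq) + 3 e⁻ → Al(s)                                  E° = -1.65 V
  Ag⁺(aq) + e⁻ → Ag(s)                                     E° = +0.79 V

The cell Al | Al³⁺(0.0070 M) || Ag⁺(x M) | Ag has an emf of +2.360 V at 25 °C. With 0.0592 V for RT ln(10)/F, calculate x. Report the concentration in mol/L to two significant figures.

Ag⁺/Ag is the cathode, Al³⁺/Al the anode: E°cell = +2.44 V, n = 3.
Overall reaction: 3 Ag⁺(aq) + Al(s) → 3 Ag(s) + Al³⁺(aq); Q = [Al³⁺]^1/[Ag⁺]^3.
From E = E° − (0.0592/n) log Q: log Q = (E° − E)·n/0.0592 = (+2.44 − (+2.360))·3/0.0592 = 4.0541.
So 3·log[Ag⁺] = 1·log(0.007) − log Q = -2.1549 − (4.0541) = -6.2090; log[Ag⁺] = -6.2090 / 3 = -2.0697; [Ag⁺] = 10^(-2.0697) ≈ 0.0085 M.

0.0085 M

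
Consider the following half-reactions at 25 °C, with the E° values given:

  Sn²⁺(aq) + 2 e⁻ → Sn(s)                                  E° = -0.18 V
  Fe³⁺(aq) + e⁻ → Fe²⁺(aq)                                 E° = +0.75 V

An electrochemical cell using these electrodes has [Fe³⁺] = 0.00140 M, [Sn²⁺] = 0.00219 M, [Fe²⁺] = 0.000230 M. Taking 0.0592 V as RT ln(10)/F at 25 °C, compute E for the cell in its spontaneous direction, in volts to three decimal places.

Fe³⁺/Fe²⁺ is the cathode (higher E°), Sn²⁺/Sn the anode: E°cell = +0.75 − (-0.18) = +0.93 V, n = 2.
Overall: 2 Fe³⁺(aq) + Sn(s) → 2 Fe²⁺(aq) + Sn²⁺(aq)
Q = [Fe²⁺]^2·[Sn²⁺] / ([Fe³⁺]^2); log Q = -4.228.
E = E° − (0.0592/n) log Q = +0.93 − (0.0592/2)(-4.228) = +1.055 V.

+1.055 V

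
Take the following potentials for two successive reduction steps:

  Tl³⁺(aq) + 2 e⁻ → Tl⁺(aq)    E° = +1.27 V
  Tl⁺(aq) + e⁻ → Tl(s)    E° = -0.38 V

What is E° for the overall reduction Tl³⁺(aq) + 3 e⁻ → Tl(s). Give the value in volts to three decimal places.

Standard free energies of sequential steps add: ΔG°₃ = ΔG°₁ + ΔG°₂, so n₃E°₃ = n₁E°₁ + n₂E°₂.
E°₃ = (2×+1.27 + 1×-0.38) / 3 = (+2.160) / 3 = +0.720 V.

+0.720 V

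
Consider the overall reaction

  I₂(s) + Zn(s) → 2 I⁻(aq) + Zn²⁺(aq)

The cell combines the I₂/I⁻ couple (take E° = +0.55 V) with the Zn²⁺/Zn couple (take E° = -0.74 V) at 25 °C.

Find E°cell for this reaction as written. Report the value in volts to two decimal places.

The I₂/I⁻ couple has the higher reduction potential, so it is the cathode; Zn²⁺/Zn is oxidised at the anode.
E°cell = E°(cathode) − E°(anode) = (+0.55) − (-0.74) = +1.29 V.
Since E°cell > 0, the reaction is spontaneous under standard conditions.

+1.29 V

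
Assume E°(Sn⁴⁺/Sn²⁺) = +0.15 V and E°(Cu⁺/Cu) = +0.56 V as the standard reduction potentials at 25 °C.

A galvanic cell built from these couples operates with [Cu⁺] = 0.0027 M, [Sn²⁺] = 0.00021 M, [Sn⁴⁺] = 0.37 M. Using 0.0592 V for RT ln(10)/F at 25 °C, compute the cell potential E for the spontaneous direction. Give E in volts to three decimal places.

+0.162 V

Cu⁺/Cu is the cathode (higher E°), Sn⁴⁺/Sn²⁺ the anode: E°cell = +0.56 − (+0.15) = +0.41 V, n = 2.
Overall: 2 Cu⁺(aq) + Sn²⁺(aq) → 2 Cu(s) + Sn⁴⁺(aq)
Q = [Sn⁴⁺] / ([Cu⁺]^2·[Sn²⁺]); log Q = 8.383.
E = E° − (0.0592/n) log Q = +0.41 − (0.0592/2)(8.383) = +0.162 V.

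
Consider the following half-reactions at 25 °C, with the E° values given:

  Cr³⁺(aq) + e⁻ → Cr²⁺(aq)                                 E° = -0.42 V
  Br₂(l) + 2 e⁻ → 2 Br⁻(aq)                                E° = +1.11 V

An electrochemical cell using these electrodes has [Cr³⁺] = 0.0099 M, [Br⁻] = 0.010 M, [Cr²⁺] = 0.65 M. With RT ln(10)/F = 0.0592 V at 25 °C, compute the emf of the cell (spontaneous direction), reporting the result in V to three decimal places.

+1.756 V

Br₂/Br⁻ is the cathode (higher E°), Cr³⁺/Cr²⁺ the anode: E°cell = +1.11 − (-0.42) = +1.53 V, n = 2.
Overall: Br₂(l) + 2 Cr²⁺(aq) → 2 Br⁻(aq) + 2 Cr³⁺(aq)
Q = [Br⁻]^2·[Cr³⁺]^2 / ([Cr²⁺]^2); log Q = -7.635.
E = E° − (0.0592/n) log Q = +1.53 − (0.0592/2)(-7.635) = +1.756 V.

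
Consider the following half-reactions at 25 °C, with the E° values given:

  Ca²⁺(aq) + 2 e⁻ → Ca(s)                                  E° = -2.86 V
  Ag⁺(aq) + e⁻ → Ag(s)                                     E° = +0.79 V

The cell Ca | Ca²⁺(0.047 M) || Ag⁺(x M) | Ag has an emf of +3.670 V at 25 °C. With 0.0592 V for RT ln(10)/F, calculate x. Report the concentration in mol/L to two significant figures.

Ag⁺/Ag is the cathode, Ca²⁺/Ca the anode: E°cell = +3.65 V, n = 2.
Overall reaction: 2 Ag⁺(aq) + Ca(s) → 2 Ag(s) + Ca²⁺(aq); Q = [Ca²⁺]^1/[Ag⁺]^2.
From E = E° − (0.0592/n) log Q: log Q = (E° − E)·n/0.0592 = (+3.65 − (+3.670))·2/0.0592 = -0.6757.
So 2·log[Ag⁺] = 1·log(0.047) − log Q = -1.3279 − (-0.6757) = -0.6522; log[Ag⁺] = -0.6522 / 2 = -0.3261; [Ag⁺] = 10^(-0.3261) ≈ 0.47 M.

0.47 M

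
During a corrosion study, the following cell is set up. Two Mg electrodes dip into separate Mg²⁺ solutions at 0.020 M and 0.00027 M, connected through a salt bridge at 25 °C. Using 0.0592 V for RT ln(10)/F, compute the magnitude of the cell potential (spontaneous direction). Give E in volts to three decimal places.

+0.055 V

For a concentration cell E°cell = 0. The 0.020 M side is the cathode (reduction is favoured where [Mg²⁺] is higher).
With n = 2, E = −(0.0592/2) log([Mg²⁺]ₐₙ/[Mg²⁺]꜀ₐₜ) = −(0.0592/2) log(0.00027/0.02) = −(0.0592/2)(-1.870) = +0.055 V.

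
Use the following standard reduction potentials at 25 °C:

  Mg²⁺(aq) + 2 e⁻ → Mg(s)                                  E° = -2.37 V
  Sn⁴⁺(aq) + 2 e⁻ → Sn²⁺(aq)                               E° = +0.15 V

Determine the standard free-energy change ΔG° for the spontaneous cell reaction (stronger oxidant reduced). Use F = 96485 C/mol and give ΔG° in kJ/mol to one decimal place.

-486.3 kJ/mol

Sn⁴⁺/Sn²⁺ (E° = +0.15 V) is the cathode; Mg²⁺/Mg (E° = -2.37 V) is the anode, so E°cell = +2.52 V.
Balancing electrons gives n = 2 (lcm of 2 and 2).
ΔG° = −nFE° = −(2)(96485)(+2.52) = -486,284 J = -486.3 kJ/mol.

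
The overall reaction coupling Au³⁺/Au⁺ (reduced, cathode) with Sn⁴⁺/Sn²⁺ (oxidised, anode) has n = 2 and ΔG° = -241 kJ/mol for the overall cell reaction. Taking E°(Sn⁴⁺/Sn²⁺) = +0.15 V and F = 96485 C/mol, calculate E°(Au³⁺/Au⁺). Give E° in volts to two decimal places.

E°cell = −ΔG°/(nF) = −(-241×10³)/((2)(96485)) = +1.249 V.
Since Au³⁺/Au⁺ is the cathode and Sn⁴⁺/Sn²⁺ the anode, E°cell = E°(Au³⁺/Au⁺) − E°(Sn⁴⁺/Sn²⁺).
So E°(Au³⁺/Au⁺) = E°cell + E°(Sn⁴⁺/Sn²⁺) = +1.249 + (+0.15) = +1.40 V.

+1.40 V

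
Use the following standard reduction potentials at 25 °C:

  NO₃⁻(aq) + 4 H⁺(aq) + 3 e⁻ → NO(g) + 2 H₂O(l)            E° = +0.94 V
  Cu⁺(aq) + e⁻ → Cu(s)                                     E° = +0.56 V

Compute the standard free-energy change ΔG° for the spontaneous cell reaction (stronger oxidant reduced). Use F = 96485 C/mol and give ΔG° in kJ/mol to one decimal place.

NO₃⁻/NO (E° = +0.94 V) is the cathode; Cu⁺/Cu (E° = +0.56 V) is the anode, so E°cell = +0.38 V.
Balancing electrons gives n = 3 (lcm of 3 and 1).
ΔG° = −nFE° = −(3)(96485)(+0.38) = -109,993 J = -110.0 kJ/mol.

-110.0 kJ/mol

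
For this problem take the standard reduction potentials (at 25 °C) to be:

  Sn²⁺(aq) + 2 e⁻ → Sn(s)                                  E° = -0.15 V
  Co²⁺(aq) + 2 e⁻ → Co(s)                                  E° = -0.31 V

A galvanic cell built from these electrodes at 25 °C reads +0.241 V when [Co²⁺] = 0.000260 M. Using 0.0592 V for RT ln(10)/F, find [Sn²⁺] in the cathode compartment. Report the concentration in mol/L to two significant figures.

Sn²⁺/Sn is the cathode, Co²⁺/Co the anode: E°cell = +0.16 V, n = 2.
Overall reaction: Sn²⁺(aq) + Co(s) → Sn(s) + Co²⁺(aq); Q = [Co²⁺]^1/[Sn²⁺]^1.
From E = E° − (0.0592/n) log Q: log Q = (E° − E)·n/0.0592 = (+0.16 − (+0.241))·2/0.0592 = -2.7365.
So 1·log[Sn²⁺] = 1·log(0.00026) − log Q = -3.5850 − (-2.7365) = -0.8485; [Sn²⁺] = 10^(-0.8485) ≈ 0.14 M.

0.14 M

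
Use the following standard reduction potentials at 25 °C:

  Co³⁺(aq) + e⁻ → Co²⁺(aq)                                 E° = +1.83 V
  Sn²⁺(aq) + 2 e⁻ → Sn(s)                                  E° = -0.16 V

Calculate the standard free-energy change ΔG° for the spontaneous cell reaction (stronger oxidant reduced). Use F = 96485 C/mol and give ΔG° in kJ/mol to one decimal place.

-384.0 kJ/mol

Co³⁺/Co²⁺ (E° = +1.83 V) is the cathode; Sn²⁺/Sn (E° = -0.16 V) is the anode, so E°cell = +1.99 V.
Balancing electrons gives n = 2 (lcm of 1 and 2).
ΔG° = −nFE° = −(2)(96485)(+1.99) = -384,010 J = -384.0 kJ/mol.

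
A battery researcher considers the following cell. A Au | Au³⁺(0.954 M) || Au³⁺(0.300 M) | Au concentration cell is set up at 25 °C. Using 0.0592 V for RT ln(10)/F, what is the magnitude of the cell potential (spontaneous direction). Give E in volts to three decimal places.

For a concentration cell E°cell = 0. The 0.954 M side is the cathode (reduction is favoured where [Au³⁺] is higher).
With n = 3, E = −(0.0592/3) log([Au³⁺]ₐₙ/[Au³⁺]꜀ₐₜ) = −(0.0592/3) log(0.3/0.954) = −(0.0592/3)(-0.502) = +0.010 V.

+0.010 V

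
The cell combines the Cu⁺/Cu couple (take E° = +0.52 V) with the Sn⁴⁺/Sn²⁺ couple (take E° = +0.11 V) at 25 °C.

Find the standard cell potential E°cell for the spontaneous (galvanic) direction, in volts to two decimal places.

The Cu⁺/Cu couple has the higher reduction potential, so it is the cathode; Sn⁴⁺/Sn²⁺ is oxidised at the anode.
E°cell = E°(cathode) − E°(anode) = (+0.52) − (+0.11) = +0.41 V.

+0.41 V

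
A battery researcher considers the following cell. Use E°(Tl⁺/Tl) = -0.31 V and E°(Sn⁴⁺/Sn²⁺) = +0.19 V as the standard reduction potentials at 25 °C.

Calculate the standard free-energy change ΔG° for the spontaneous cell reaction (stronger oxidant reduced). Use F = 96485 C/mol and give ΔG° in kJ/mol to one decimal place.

Sn⁴⁺/Sn²⁺ (E° = +0.19 V) is the cathode; Tl⁺/Tl (E° = -0.31 V) is the anode, so E°cell = +0.50 V.
Balancing electrons gives n = 2 (lcm of 2 and 1).
ΔG° = −nFE° = −(2)(96485)(+0.50) = -96,485 J = -96.5 kJ/mol.

-96.5 kJ/mol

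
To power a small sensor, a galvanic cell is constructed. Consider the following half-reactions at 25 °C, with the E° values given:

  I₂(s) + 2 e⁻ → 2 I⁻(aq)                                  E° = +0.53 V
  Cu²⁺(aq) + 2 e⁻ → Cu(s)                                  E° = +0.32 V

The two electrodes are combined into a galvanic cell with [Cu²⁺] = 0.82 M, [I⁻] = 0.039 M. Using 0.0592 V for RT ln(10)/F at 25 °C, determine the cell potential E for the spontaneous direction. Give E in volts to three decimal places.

+0.296 V

I₂/I⁻ is the cathode (higher E°), Cu²⁺/Cu the anode: E°cell = +0.53 − (+0.32) = +0.21 V, n = 2.
Overall: I₂(s) + Cu(s) → 2 I⁻(aq) + Cu²⁺(aq)
Q = [I⁻]^2·[Cu²⁺]; log Q = -2.904.
E = E° − (0.0592/n) log Q = +0.21 − (0.0592/2)(-2.904) = +0.296 V.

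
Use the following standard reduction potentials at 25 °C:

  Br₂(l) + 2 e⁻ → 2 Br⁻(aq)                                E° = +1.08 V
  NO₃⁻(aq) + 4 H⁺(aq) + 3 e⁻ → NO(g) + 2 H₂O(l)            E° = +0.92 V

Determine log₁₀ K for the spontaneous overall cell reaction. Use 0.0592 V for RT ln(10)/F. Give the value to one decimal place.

16.2

Cathode: Br₂/Br⁻; anode: NO₃⁻/NO. E°cell = +0.16 V, n = 6.
log K = nE°cell / 0.0592 = (6)(+0.16) / 0.0592 = 16.2.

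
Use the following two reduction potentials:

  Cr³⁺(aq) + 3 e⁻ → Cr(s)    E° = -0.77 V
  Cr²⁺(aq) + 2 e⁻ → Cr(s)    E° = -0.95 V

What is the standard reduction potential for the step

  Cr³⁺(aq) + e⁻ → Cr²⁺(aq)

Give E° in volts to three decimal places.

-0.410 V

Sequential free energies add, so n₃E°₃ = n₁E°₁ + n₂E°₂.
With n₃ = 3, and the known step contributing 2×(-0.95) V, the unknown satisfies 1·E° = 3×(-0.77) − 2×(-0.95) = -0.410.
E° = -0.410 / 1 = -0.410 V.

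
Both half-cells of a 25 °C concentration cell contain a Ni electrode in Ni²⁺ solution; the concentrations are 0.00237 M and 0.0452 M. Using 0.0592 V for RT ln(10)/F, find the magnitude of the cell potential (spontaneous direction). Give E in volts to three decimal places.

+0.038 V

For a concentration cell E°cell = 0. The 0.0452 M side is the cathode (reduction is favoured where [Ni²⁺] is higher).
With n = 2, E = −(0.0592/2) log([Ni²⁺]ₐₙ/[Ni²⁺]꜀ₐₜ) = −(0.0592/2) log(0.00237/0.0452) = −(0.0592/2)(-1.280) = +0.038 V.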